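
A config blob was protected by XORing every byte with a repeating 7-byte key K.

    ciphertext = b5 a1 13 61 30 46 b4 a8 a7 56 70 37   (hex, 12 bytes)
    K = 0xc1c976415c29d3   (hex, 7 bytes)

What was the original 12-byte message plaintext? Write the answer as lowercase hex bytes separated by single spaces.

74 68 65 20 6c 6f 67 69 6e 20 31 6b

The 7-byte key repeats, so the effective keystream is c1 c9 76 41 5c 29 d3 c1 c9 76 41 5c.
byte 0: 10110101 xor 11000001 = 01110100
byte 1: 10100001 xor 11001001 = 01101000
byte 2: 00010011 xor 01110110 = 01100101
byte 3: 01100001 xor 01000001 = 00100000
byte 4: 00110000 xor 01011100 = 01101100
byte 5: 01000110 xor 00101001 = 01101111
byte 6: 10110100 xor 11010011 = 01100111
byte 7: 10101000 xor 11000001 = 01101001
byte 8: 10100111 xor 11001001 = 01101110
byte 9: 01010110 xor 01110110 = 00100000
byte 10: 01110000 xor 01000001 = 00110001
byte 11: 00110111 xor 01011100 = 01101011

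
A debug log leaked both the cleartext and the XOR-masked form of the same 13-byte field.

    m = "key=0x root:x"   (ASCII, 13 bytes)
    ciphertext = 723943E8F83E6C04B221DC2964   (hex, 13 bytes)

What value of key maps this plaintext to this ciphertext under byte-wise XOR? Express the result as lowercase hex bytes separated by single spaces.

Since ciphertext = m ⊕ key, XORing both sides with m gives key = m ⊕ ciphertext.
6b xor 72 = 19
65 xor 39 = 5c
79 xor 43 = 3a
3d xor e8 = d5
30 xor f8 = c8
78 xor 3e = 46
20 xor 6c = 4c
72 xor 04 = 76
6f xor b2 = dd
6f xor 21 = 4e
74 xor dc = a8
3a xor 29 = 13
78 xor 64 = 1c

19 5c 3a d5 c8 46 4c 76 dd 4e a8 13 1c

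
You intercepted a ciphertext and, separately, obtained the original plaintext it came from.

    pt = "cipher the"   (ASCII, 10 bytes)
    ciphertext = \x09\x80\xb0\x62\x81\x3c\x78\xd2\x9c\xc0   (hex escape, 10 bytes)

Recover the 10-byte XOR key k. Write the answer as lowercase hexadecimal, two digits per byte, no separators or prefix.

Since ciphertext = pt ⊕ k, XORing both sides with pt gives k = pt ⊕ ciphertext.
byte 0: 63 XOR 09 = 6a
byte 1: 69 XOR 80 = e9
byte 2: 70 XOR b0 = c0
byte 3: 68 XOR 62 = 0a
byte 4: 65 XOR 81 = e4
byte 5: 72 XOR 3c = 4e
byte 6: 20 XOR 78 = 58
byte 7: 74 XOR d2 = a6
byte 8: 68 XOR 9c = f4
byte 9: 65 XOR c0 = a5

6ae9c00ae44e58a6f4a5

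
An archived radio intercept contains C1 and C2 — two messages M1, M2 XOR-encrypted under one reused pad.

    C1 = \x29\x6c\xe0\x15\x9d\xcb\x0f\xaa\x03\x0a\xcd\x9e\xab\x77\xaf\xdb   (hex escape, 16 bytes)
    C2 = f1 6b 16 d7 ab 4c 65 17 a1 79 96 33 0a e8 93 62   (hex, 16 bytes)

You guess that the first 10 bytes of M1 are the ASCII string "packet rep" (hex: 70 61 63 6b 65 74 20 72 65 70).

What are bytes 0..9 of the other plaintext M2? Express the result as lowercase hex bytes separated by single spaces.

a8 66 95 a9 53 f3 4a cf c7 03

First, C1 ⊕ C2 = (M1 ⊕ K) ⊕ (M2 ⊕ K) = M1 ⊕ M2, so the key drops out. Then M2 = (M1 ⊕ M2) ⊕ M1 over the first 10 bytes.
byte 0: (29 xor f1) xor 70 = d8 xor 70 = a8
byte 1: (6c xor 6b) xor 61 = 07 xor 61 = 66
byte 2: (e0 xor 16) xor 63 = f6 xor 63 = 95
byte 3: (15 xor d7) xor 6b = c2 xor 6b = a9
byte 4: (9d xor ab) xor 65 = 36 xor 65 = 53
byte 5: (cb xor 4c) xor 74 = 87 xor 74 = f3
byte 6: (0f xor 65) xor 20 = 6a xor 20 = 4a
byte 7: (aa xor 17) xor 72 = bd xor 72 = cf
byte 8: (03 xor a1) xor 65 = a2 xor 65 = c7
byte 9: (0a xor 79) xor 70 = 73 xor 70 = 03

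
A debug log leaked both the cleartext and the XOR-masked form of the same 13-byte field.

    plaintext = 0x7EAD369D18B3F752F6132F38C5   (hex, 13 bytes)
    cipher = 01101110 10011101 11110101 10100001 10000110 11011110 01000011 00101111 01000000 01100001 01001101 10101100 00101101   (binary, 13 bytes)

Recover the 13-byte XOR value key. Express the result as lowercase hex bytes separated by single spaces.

Since cipher = plaintext ⊕ key, XORing both sides with plaintext gives key = plaintext ⊕ cipher.
byte 0: 7e ^ 6e = 10
byte 1: ad ^ 9d = 30
byte 2: 36 ^ f5 = c3
byte 3: 9d ^ a1 = 3c
byte 4: 18 ^ 86 = 9e
byte 5: b3 ^ de = 6d
byte 6: f7 ^ 43 = b4
byte 7: 52 ^ 2f = 7d
byte 8: f6 ^ 40 = b6
byte 9: 13 ^ 61 = 72
byte 10: 2f ^ 4d = 62
byte 11: 38 ^ ac = 94
byte 12: c5 ^ 2d = e8

10 30 c3 3c 9e 6d b4 7d b6 72 62 94 e8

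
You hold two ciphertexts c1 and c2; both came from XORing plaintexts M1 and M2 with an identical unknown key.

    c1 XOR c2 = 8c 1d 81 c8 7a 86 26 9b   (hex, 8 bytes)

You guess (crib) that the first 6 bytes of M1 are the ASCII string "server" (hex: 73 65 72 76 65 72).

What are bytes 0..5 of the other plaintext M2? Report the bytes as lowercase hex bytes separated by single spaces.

ff 78 f3 be 1f f4

Since c1 ⊕ c2 = M1 ⊕ M2, XORing with the guessed M1 bytes yields the corresponding M2 bytes: M2 = (c1 ⊕ c2) ⊕ M1.
140 ^ 115 = 255
 29 ^ 101 = 120
129 ^ 114 = 243
200 ^ 118 = 190
122 ^ 101 =  31
134 ^ 114 = 244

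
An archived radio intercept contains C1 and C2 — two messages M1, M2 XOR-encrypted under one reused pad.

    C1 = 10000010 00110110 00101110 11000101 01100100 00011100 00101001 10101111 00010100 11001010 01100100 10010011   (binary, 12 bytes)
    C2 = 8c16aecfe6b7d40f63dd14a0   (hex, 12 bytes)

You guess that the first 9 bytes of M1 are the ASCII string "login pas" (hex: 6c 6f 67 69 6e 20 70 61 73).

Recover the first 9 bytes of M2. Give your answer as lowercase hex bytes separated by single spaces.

First, C1 ⊕ C2 = (M1 ⊕ K) ⊕ (M2 ⊕ K) = M1 ⊕ M2, so the key drops out. Then M2 = (M1 ⊕ M2) ⊕ M1 over the first 9 bytes.
byte 0: (82 XOR 8c) XOR 6c = 0e XOR 6c = 62
byte 1: (36 XOR 16) XOR 6f = 20 XOR 6f = 4f
byte 2: (2e XOR ae) XOR 67 = 80 XOR 67 = e7
byte 3: (c5 XOR cf) XOR 69 = 0a XOR 69 = 63
byte 4: (64 XOR e6) XOR 6e = 82 XOR 6e = ec
byte 5: (1c XOR b7) XOR 20 = ab XOR 20 = 8b
byte 6: (29 XOR d4) XOR 70 = fd XOR 70 = 8d
byte 7: (af XOR 0f) XOR 61 = a0 XOR 61 = c1
byte 8: (14 XOR 63) XOR 73 = 77 XOR 73 = 04

62 4f e7 63 ec 8b 8d c1 04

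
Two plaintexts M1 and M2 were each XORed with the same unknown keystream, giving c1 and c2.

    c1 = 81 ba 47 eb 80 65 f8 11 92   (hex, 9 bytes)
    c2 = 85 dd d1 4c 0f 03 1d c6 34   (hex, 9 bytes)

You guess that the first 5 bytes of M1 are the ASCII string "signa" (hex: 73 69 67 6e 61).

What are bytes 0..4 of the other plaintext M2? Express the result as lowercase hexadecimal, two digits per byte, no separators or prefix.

First, c1 ⊕ c2 = (M1 ⊕ K) ⊕ (M2 ⊕ K) = M1 ⊕ M2, so the key drops out. Then M2 = (M1 ⊕ M2) ⊕ M1 over the first 5 bytes.
byte 0: (81 xor 85) xor 73 = 04 xor 73 = 77
byte 1: (ba xor dd) xor 69 = 67 xor 69 = 0e
byte 2: (47 xor d1) xor 67 = 96 xor 67 = f1
byte 3: (eb xor 4c) xor 6e = a7 xor 6e = c9
byte 4: (80 xor 0f) xor 61 = 8f xor 61 = ee

770ef1c9ee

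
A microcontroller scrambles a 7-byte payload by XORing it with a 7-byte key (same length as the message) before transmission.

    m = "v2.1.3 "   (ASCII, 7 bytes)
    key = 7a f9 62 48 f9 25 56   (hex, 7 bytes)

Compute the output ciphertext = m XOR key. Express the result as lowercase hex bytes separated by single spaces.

0c cb 4c 79 d7 16 76

76 ^ 7a = 0c
32 ^ f9 = cb
2e ^ 62 = 4c
31 ^ 48 = 79
2e ^ f9 = d7
33 ^ 25 = 16
20 ^ 56 = 76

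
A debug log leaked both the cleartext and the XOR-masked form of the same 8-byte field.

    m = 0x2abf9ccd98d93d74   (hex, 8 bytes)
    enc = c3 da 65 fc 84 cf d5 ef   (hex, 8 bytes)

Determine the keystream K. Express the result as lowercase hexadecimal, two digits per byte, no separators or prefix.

e965f9311c16e89b

Since enc = m ⊕ K, XORing both sides with m gives K = m ⊕ enc.
00101010 xor 11000011 = 11101001
10111111 xor 11011010 = 01100101
10011100 xor 01100101 = 11111001
11001101 xor 11111100 = 00110001
10011000 xor 10000100 = 00011100
11011001 xor 11001111 = 00010110
00111101 xor 11010101 = 11101000
01110100 xor 11101111 = 10011011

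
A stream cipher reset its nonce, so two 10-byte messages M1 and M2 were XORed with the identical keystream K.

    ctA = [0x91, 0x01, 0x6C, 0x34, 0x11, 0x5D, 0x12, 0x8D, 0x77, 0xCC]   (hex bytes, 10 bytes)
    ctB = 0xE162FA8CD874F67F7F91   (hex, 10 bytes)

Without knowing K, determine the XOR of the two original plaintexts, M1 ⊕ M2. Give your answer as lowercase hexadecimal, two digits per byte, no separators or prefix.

ctA ⊕ ctB = (M1 ⊕ K) ⊕ (M2 ⊕ K) = M1 ⊕ M2 — the shared key cancels under XOR.
byte 0: 145 ⊕ 225 = 112
byte 1:   1 ⊕  98 =  99
byte 2: 108 ⊕ 250 = 150
byte 3:  52 ⊕ 140 = 184
byte 4:  17 ⊕ 216 = 201
byte 5:  93 ⊕ 116 =  41
byte 6:  18 ⊕ 246 = 228
byte 7: 141 ⊕ 127 = 242
byte 8: 119 ⊕ 127 =   8
byte 9: 204 ⊕ 145 =  93

706396b8c929e4f2085d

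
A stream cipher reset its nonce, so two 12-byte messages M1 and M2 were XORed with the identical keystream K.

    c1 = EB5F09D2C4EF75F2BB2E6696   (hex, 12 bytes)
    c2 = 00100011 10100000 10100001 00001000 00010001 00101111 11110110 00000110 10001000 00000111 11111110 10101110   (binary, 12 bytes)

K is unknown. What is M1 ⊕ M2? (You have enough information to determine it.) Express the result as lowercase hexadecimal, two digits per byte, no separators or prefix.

c8ffa8dad5c083f433299838

c1 ⊕ c2 = (M1 ⊕ K) ⊕ (M2 ⊕ K) = M1 ⊕ M2 — the shared key cancels under XOR.
byte 0: 11101011 ⊕ 00100011 = 11001000
byte 1: 01011111 ⊕ 10100000 = 11111111
byte 2: 00001001 ⊕ 10100001 = 10101000
byte 3: 11010010 ⊕ 00001000 = 11011010
byte 4: 11000100 ⊕ 00010001 = 11010101
byte 5: 11101111 ⊕ 00101111 = 11000000
byte 6: 01110101 ⊕ 11110110 = 10000011
byte 7: 11110010 ⊕ 00000110 = 11110100
byte 8: 10111011 ⊕ 10001000 = 00110011
byte 9: 00101110 ⊕ 00000111 = 00101001
byte 10: 01100110 ⊕ 11111110 = 10011000
byte 11: 10010110 ⊕ 10101110 = 00111000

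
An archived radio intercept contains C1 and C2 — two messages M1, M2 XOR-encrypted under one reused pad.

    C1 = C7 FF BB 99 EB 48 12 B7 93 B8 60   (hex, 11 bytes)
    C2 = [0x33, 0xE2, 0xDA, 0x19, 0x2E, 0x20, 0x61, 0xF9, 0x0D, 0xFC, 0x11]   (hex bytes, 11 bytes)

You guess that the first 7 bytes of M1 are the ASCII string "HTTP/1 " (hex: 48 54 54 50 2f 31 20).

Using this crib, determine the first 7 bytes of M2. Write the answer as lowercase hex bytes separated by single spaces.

First, C1 ⊕ C2 = (M1 ⊕ K) ⊕ (M2 ⊕ K) = M1 ⊕ M2, so the key drops out. Then M2 = (M1 ⊕ M2) ⊕ M1 over the first 7 bytes.
byte 0: (c7 XOR 33) XOR 48 = f4 XOR 48 = bc
byte 1: (ff XOR e2) XOR 54 = 1d XOR 54 = 49
byte 2: (bb XOR da) XOR 54 = 61 XOR 54 = 35
byte 3: (99 XOR 19) XOR 50 = 80 XOR 50 = d0
byte 4: (eb XOR 2e) XOR 2f = c5 XOR 2f = ea
byte 5: (48 XOR 20) XOR 31 = 68 XOR 31 = 59
byte 6: (12 XOR 61) XOR 20 = 73 XOR 20 = 53

bc 49 35 d0 ea 59 53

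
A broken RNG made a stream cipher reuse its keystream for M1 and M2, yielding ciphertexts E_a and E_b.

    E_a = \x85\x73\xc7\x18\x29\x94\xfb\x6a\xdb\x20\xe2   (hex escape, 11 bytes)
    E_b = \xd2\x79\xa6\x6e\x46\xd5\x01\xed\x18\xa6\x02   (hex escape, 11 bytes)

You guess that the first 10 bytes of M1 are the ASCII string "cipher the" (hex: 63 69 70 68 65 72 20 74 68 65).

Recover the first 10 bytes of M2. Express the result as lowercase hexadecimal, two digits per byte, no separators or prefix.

First, E_a ⊕ E_b = (M1 ⊕ K) ⊕ (M2 ⊕ K) = M1 ⊕ M2, so the key drops out. Then M2 = (M1 ⊕ M2) ⊕ M1 over the first 10 bytes.
byte 0: (85 ^ d2) ^ 63 = 57 ^ 63 = 34
byte 1: (73 ^ 79) ^ 69 = 0a ^ 69 = 63
byte 2: (c7 ^ a6) ^ 70 = 61 ^ 70 = 11
byte 3: (18 ^ 6e) ^ 68 = 76 ^ 68 = 1e
byte 4: (29 ^ 46) ^ 65 = 6f ^ 65 = 0a
byte 5: (94 ^ d5) ^ 72 = 41 ^ 72 = 33
byte 6: (fb ^ 01) ^ 20 = fa ^ 20 = da
byte 7: (6a ^ ed) ^ 74 = 87 ^ 74 = f3
byte 8: (db ^ 18) ^ 68 = c3 ^ 68 = ab
byte 9: (20 ^ a6) ^ 65 = 86 ^ 65 = e3

3463111e0a33daf3abe3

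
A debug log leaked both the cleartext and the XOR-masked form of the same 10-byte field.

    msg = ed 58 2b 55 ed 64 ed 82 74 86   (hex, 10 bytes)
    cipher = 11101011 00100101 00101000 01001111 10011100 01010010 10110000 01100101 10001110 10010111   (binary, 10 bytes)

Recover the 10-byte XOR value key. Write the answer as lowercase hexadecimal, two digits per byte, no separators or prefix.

067d031a71365de7fa11

Since cipher = msg ⊕ key, XORing both sides with msg gives key = msg ⊕ cipher.
11101101 ^ 11101011 = 00000110
01011000 ^ 00100101 = 01111101
00101011 ^ 00101000 = 00000011
01010101 ^ 01001111 = 00011010
11101101 ^ 10011100 = 01110001
01100100 ^ 01010010 = 00110110
11101101 ^ 10110000 = 01011101
10000010 ^ 01100101 = 11100111
01110100 ^ 10001110 = 11111010
10000110 ^ 10010111 = 00010001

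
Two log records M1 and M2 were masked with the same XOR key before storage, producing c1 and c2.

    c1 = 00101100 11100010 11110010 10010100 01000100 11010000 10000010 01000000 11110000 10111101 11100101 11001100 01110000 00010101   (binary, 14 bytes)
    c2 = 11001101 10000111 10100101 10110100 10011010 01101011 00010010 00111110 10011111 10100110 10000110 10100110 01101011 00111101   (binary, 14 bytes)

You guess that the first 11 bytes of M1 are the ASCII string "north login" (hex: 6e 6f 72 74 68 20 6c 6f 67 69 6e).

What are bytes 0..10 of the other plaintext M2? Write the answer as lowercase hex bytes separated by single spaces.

8f 0a 25 54 b6 9b fc 11 08 72 0d

First, c1 ⊕ c2 = (M1 ⊕ K) ⊕ (M2 ⊕ K) = M1 ⊕ M2, so the key drops out. Then M2 = (M1 ⊕ M2) ⊕ M1 over the first 11 bytes.
byte 0: (2c xor cd) xor 6e = e1 xor 6e = 8f
byte 1: (e2 xor 87) xor 6f = 65 xor 6f = 0a
byte 2: (f2 xor a5) xor 72 = 57 xor 72 = 25
byte 3: (94 xor b4) xor 74 = 20 xor 74 = 54
byte 4: (44 xor 9a) xor 68 = de xor 68 = b6
byte 5: (d0 xor 6b) xor 20 = bb xor 20 = 9b
byte 6: (82 xor 12) xor 6c = 90 xor 6c = fc
byte 7: (40 xor 3e) xor 6f = 7e xor 6f = 11
byte 8: (f0 xor 9f) xor 67 = 6f xor 67 = 08
byte 9: (bd xor a6) xor 69 = 1b xor 69 = 72
byte 10: (e5 xor 86) xor 6e = 63 xor 6e = 0d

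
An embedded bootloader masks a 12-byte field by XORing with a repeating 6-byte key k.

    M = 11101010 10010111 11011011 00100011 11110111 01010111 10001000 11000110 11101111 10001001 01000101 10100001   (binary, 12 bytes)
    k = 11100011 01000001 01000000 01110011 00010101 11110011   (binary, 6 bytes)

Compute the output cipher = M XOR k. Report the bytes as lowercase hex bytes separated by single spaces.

The 6-byte key repeats, so the effective keystream is e3 41 40 73 15 f3 e3 41 40 73 15 f3.
byte 0: ea ^ e3 = 09
byte 1: 97 ^ 41 = d6
byte 2: db ^ 40 = 9b
byte 3: 23 ^ 73 = 50
byte 4: f7 ^ 15 = e2
byte 5: 57 ^ f3 = a4
byte 6: 88 ^ e3 = 6b
byte 7: c6 ^ 41 = 87
byte 8: ef ^ 40 = af
byte 9: 89 ^ 73 = fa
byte 10: 45 ^ 15 = 50
byte 11: a1 ^ f3 = 52

09 d6 9b 50 e2 a4 6b 87 af fa 50 52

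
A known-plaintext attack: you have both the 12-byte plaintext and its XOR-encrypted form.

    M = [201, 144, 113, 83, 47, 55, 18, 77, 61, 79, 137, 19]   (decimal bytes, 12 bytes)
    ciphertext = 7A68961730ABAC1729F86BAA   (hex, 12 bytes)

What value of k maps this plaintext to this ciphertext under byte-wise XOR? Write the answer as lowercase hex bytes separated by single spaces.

b3 f8 e7 44 1f 9c be 5a 14 b7 e2 b9

Since ciphertext = M ⊕ k, XORing both sides with M gives k = M ⊕ ciphertext.
byte 0: c9 XOR 7a = b3
byte 1: 90 XOR 68 = f8
byte 2: 71 XOR 96 = e7
byte 3: 53 XOR 17 = 44
byte 4: 2f XOR 30 = 1f
byte 5: 37 XOR ab = 9c
byte 6: 12 XOR ac = be
byte 7: 4d XOR 17 = 5a
byte 8: 3d XOR 29 = 14
byte 9: 4f XOR f8 = b7
byte 10: 89 XOR 6b = e2
byte 11: 13 XOR aa = b9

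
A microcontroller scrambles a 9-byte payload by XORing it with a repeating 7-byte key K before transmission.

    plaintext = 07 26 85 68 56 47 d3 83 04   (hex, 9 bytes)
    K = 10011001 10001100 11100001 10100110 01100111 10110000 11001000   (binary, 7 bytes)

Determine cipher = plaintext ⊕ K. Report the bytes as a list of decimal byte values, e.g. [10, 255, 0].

The 7-byte key repeats, so the effective keystream is 99 8c e1 a6 67 b0 c8 99 8c.
byte 0: 07 ⊕ 99 = 9e
byte 1: 26 ⊕ 8c = aa
byte 2: 85 ⊕ e1 = 64
byte 3: 68 ⊕ a6 = ce
byte 4: 56 ⊕ 67 = 31
byte 5: 47 ⊕ b0 = f7
byte 6: d3 ⊕ c8 = 1b
byte 7: 83 ⊕ 99 = 1a
byte 8: 04 ⊕ 8c = 88

[158, 170, 100, 206, 49, 247, 27, 26, 136]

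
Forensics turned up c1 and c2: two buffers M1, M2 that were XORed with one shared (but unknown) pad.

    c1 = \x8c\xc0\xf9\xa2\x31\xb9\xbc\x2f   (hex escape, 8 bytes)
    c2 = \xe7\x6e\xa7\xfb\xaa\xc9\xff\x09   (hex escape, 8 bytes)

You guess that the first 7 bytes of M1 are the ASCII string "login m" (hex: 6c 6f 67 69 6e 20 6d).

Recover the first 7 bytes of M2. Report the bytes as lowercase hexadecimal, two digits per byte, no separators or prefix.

07c13930f5502e

First, c1 ⊕ c2 = (M1 ⊕ K) ⊕ (M2 ⊕ K) = M1 ⊕ M2, so the key drops out. Then M2 = (M1 ⊕ M2) ⊕ M1 over the first 7 bytes.
byte 0: (8c ^ e7) ^ 6c = 6b ^ 6c = 07
byte 1: (c0 ^ 6e) ^ 6f = ae ^ 6f = c1
byte 2: (f9 ^ a7) ^ 67 = 5e ^ 67 = 39
byte 3: (a2 ^ fb) ^ 69 = 59 ^ 69 = 30
byte 4: (31 ^ aa) ^ 6e = 9b ^ 6e = f5
byte 5: (b9 ^ c9) ^ 20 = 70 ^ 20 = 50
byte 6: (bc ^ ff) ^ 6d = 43 ^ 6d = 2e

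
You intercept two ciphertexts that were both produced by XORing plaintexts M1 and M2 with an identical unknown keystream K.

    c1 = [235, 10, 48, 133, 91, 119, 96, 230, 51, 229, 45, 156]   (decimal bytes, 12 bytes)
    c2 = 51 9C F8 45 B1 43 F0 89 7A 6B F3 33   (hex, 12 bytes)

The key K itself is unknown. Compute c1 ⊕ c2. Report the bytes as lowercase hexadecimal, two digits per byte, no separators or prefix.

ba96c8c0ea34906f498edeaf

c1 ⊕ c2 = (M1 ⊕ K) ⊕ (M2 ⊕ K) = M1 ⊕ M2 — the shared key cancels under XOR.
eb xor 51 = ba
0a xor 9c = 96
30 xor f8 = c8
85 xor 45 = c0
5b xor b1 = ea
77 xor 43 = 34
60 xor f0 = 90
e6 xor 89 = 6f
33 xor 7a = 49
e5 xor 6b = 8e
2d xor f3 = de
9c xor 33 = af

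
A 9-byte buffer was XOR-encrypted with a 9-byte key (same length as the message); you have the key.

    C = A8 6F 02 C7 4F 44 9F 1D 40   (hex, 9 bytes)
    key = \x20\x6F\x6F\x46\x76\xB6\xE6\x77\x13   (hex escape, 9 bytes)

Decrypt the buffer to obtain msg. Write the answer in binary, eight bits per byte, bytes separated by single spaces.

XOR is its own inverse, so applying the key byte-wise gives the result directly.
byte 0: a8 ⊕ 20 = 88
byte 1: 6f ⊕ 6f = 00
byte 2: 02 ⊕ 6f = 6d
byte 3: c7 ⊕ 46 = 81
byte 4: 4f ⊕ 76 = 39
byte 5: 44 ⊕ b6 = f2
byte 6: 9f ⊕ e6 = 79
byte 7: 1d ⊕ 77 = 6a
byte 8: 40 ⊕ 13 = 53

10001000 00000000 01101101 10000001 00111001 11110010 01111001 01101010 01010011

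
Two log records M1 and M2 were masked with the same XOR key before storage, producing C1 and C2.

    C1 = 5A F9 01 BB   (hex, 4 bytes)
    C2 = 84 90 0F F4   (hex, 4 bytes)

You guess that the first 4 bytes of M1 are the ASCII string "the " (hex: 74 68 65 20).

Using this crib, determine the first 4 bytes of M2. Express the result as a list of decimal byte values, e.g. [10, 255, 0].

First, C1 ⊕ C2 = (M1 ⊕ K) ⊕ (M2 ⊕ K) = M1 ⊕ M2, so the key drops out. Then M2 = (M1 ⊕ M2) ⊕ M1 over the first 4 bytes.
byte 0: (5a XOR 84) XOR 74 = de XOR 74 = aa
byte 1: (f9 XOR 90) XOR 68 = 69 XOR 68 = 01
byte 2: (01 XOR 0f) XOR 65 = 0e XOR 65 = 6b
byte 3: (bb XOR f4) XOR 20 = 4f XOR 20 = 6f

[170, 1, 107, 111]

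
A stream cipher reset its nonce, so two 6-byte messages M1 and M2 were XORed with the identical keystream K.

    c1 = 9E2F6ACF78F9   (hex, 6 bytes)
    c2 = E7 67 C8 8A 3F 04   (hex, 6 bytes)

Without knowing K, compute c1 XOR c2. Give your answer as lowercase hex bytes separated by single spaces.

c1 ⊕ c2 = (M1 ⊕ K) ⊕ (M2 ⊕ K) = M1 ⊕ M2 — the shared key cancels under XOR.
158 ^ 231 = 121
 47 ^ 103 =  72
106 ^ 200 = 162
207 ^ 138 =  69
120 ^  63 =  71
249 ^   4 = 253

79 48 a2 45 47 fd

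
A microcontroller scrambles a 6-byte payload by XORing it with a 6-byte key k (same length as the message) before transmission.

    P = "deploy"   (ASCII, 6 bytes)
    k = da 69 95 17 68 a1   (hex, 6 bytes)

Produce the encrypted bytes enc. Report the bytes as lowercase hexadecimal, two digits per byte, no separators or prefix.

XOR is its own inverse, so applying the key byte-wise gives the result directly.
64 XOR da = be
65 XOR 69 = 0c
70 XOR 95 = e5
6c XOR 17 = 7b
6f XOR 68 = 07
79 XOR a1 = d8

be0ce57b07d8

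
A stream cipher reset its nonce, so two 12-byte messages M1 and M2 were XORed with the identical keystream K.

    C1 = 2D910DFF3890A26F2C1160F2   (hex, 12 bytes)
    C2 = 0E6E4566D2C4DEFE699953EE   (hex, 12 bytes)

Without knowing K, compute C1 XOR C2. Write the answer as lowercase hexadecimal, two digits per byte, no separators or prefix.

C1 ⊕ C2 = (M1 ⊕ K) ⊕ (M2 ⊕ K) = M1 ⊕ M2 — the shared key cancels under XOR.
byte 0:  45 xor  14 =  35
byte 1: 145 xor 110 = 255
byte 2:  13 xor  69 =  72
byte 3: 255 xor 102 = 153
byte 4:  56 xor 210 = 234
byte 5: 144 xor 196 =  84
byte 6: 162 xor 222 = 124
byte 7: 111 xor 254 = 145
byte 8:  44 xor 105 =  69
byte 9:  17 xor 153 = 136
byte 10:  96 xor  83 =  51
byte 11: 242 xor 238 =  28

23ff4899ea547c914588331c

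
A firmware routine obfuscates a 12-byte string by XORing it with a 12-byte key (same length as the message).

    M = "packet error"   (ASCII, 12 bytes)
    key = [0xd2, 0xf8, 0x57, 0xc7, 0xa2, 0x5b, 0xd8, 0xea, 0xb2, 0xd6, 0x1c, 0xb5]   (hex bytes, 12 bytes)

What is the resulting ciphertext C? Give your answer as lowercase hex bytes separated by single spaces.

XOR is its own inverse, so applying the key byte-wise gives the result directly.
byte 0: 70 XOR d2 = a2
byte 1: 61 XOR f8 = 99
byte 2: 63 XOR 57 = 34
byte 3: 6b XOR c7 = ac
byte 4: 65 XOR a2 = c7
byte 5: 74 XOR 5b = 2f
byte 6: 20 XOR d8 = f8
byte 7: 65 XOR ea = 8f
byte 8: 72 XOR b2 = c0
byte 9: 72 XOR d6 = a4
byte 10: 6f XOR 1c = 73
byte 11: 72 XOR b5 = c7

a2 99 34 ac c7 2f f8 8f c0 a4 73 c7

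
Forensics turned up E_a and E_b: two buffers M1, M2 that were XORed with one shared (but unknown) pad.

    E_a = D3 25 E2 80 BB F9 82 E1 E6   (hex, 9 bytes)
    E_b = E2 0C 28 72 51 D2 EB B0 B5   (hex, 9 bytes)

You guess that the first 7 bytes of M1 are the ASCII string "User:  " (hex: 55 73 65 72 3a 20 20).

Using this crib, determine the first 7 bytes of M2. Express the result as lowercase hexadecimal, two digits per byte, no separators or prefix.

First, E_a ⊕ E_b = (M1 ⊕ K) ⊕ (M2 ⊕ K) = M1 ⊕ M2, so the key drops out. Then M2 = (M1 ⊕ M2) ⊕ M1 over the first 7 bytes.
byte 0: (d3 XOR e2) XOR 55 = 31 XOR 55 = 64
byte 1: (25 XOR 0c) XOR 73 = 29 XOR 73 = 5a
byte 2: (e2 XOR 28) XOR 65 = ca XOR 65 = af
byte 3: (80 XOR 72) XOR 72 = f2 XOR 72 = 80
byte 4: (bb XOR 51) XOR 3a = ea XOR 3a = d0
byte 5: (f9 XOR d2) XOR 20 = 2b XOR 20 = 0b
byte 6: (82 XOR eb) XOR 20 = 69 XOR 20 = 49

645aaf80d00b49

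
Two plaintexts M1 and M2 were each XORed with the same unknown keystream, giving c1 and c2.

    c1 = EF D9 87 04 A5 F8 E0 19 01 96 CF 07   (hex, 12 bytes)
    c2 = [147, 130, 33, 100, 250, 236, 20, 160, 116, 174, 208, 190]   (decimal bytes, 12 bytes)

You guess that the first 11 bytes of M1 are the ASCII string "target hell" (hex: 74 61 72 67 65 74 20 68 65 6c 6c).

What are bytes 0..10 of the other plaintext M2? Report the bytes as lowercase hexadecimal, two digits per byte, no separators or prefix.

First, c1 ⊕ c2 = (M1 ⊕ K) ⊕ (M2 ⊕ K) = M1 ⊕ M2, so the key drops out. Then M2 = (M1 ⊕ M2) ⊕ M1 over the first 11 bytes.
byte 0: (ef xor 93) xor 74 = 7c xor 74 = 08
byte 1: (d9 xor 82) xor 61 = 5b xor 61 = 3a
byte 2: (87 xor 21) xor 72 = a6 xor 72 = d4
byte 3: (04 xor 64) xor 67 = 60 xor 67 = 07
byte 4: (a5 xor fa) xor 65 = 5f xor 65 = 3a
byte 5: (f8 xor ec) xor 74 = 14 xor 74 = 60
byte 6: (e0 xor 14) xor 20 = f4 xor 20 = d4
byte 7: (19 xor a0) xor 68 = b9 xor 68 = d1
byte 8: (01 xor 74) xor 65 = 75 xor 65 = 10
byte 9: (96 xor ae) xor 6c = 38 xor 6c = 54
byte 10: (cf xor d0) xor 6c = 1f xor 6c = 73

083ad4073a60d4d1105473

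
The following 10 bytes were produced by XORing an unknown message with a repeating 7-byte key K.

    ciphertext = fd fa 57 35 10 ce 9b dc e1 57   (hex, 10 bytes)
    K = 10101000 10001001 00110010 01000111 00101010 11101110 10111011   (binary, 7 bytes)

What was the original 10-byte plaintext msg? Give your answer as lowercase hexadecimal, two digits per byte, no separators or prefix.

The 7-byte key repeats, so the effective keystream is a8 89 32 47 2a ee bb a8 89 32.
byte 0: 11111101 ⊕ 10101000 = 01010101
byte 1: 11111010 ⊕ 10001001 = 01110011
byte 2: 01010111 ⊕ 00110010 = 01100101
byte 3: 00110101 ⊕ 01000111 = 01110010
byte 4: 00010000 ⊕ 00101010 = 00111010
byte 5: 11001110 ⊕ 11101110 = 00100000
byte 6: 10011011 ⊕ 10111011 = 00100000
byte 7: 11011100 ⊕ 10101000 = 01110100
byte 8: 11100001 ⊕ 10001001 = 01101000
byte 9: 01010111 ⊕ 00110010 = 01100101

557365723a2020746865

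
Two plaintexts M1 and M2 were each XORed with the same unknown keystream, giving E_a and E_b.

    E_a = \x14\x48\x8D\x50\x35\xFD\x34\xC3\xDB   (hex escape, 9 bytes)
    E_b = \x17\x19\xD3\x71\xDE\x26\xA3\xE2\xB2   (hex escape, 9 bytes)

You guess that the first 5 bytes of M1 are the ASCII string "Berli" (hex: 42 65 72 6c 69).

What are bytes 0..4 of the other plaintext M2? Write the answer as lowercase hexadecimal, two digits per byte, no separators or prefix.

First, E_a ⊕ E_b = (M1 ⊕ K) ⊕ (M2 ⊕ K) = M1 ⊕ M2, so the key drops out. Then M2 = (M1 ⊕ M2) ⊕ M1 over the first 5 bytes.
byte 0: (14 xor 17) xor 42 = 03 xor 42 = 41
byte 1: (48 xor 19) xor 65 = 51 xor 65 = 34
byte 2: (8d xor d3) xor 72 = 5e xor 72 = 2c
byte 3: (50 xor 71) xor 6c = 21 xor 6c = 4d
byte 4: (35 xor de) xor 69 = eb xor 69 = 82

41342c4d82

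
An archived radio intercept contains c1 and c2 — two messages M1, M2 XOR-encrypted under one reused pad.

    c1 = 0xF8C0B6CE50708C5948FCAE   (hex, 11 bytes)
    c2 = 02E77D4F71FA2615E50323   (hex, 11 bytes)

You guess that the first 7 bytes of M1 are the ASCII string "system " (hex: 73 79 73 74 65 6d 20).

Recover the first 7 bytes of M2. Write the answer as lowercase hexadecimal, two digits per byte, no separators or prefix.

First, c1 ⊕ c2 = (M1 ⊕ K) ⊕ (M2 ⊕ K) = M1 ⊕ M2, so the key drops out. Then M2 = (M1 ⊕ M2) ⊕ M1 over the first 7 bytes.
byte 0: (f8 ^ 02) ^ 73 = fa ^ 73 = 89
byte 1: (c0 ^ e7) ^ 79 = 27 ^ 79 = 5e
byte 2: (b6 ^ 7d) ^ 73 = cb ^ 73 = b8
byte 3: (ce ^ 4f) ^ 74 = 81 ^ 74 = f5
byte 4: (50 ^ 71) ^ 65 = 21 ^ 65 = 44
byte 5: (70 ^ fa) ^ 6d = 8a ^ 6d = e7
byte 6: (8c ^ 26) ^ 20 = aa ^ 20 = 8a

895eb8f544e78a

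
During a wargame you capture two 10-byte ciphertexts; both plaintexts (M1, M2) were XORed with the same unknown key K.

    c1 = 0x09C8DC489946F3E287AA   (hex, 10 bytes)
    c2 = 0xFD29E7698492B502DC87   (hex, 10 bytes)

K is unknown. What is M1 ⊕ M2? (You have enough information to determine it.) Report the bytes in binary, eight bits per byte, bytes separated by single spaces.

c1 ⊕ c2 = (M1 ⊕ K) ⊕ (M2 ⊕ K) = M1 ⊕ M2 — the shared key cancels under XOR.
byte 0:   9 xor 253 = 244
byte 1: 200 xor  41 = 225
byte 2: 220 xor 231 =  59
byte 3:  72 xor 105 =  33
byte 4: 153 xor 132 =  29
byte 5:  70 xor 146 = 212
byte 6: 243 xor 181 =  70
byte 7: 226 xor   2 = 224
byte 8: 135 xor 220 =  91
byte 9: 170 xor 135 =  45

11110100 11100001 00111011 00100001 00011101 11010100 01000110 11100000 01011011 00101101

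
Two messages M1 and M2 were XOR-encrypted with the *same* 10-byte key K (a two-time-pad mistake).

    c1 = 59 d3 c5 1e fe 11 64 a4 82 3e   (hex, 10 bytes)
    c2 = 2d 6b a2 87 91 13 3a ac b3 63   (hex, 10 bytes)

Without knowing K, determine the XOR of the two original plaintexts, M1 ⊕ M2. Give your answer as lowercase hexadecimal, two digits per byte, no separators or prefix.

74b867996f025e08315d

c1 ⊕ c2 = (M1 ⊕ K) ⊕ (M2 ⊕ K) = M1 ⊕ M2 — the shared key cancels under XOR.
01011001 XOR 00101101 = 01110100
11010011 XOR 01101011 = 10111000
11000101 XOR 10100010 = 01100111
00011110 XOR 10000111 = 10011001
11111110 XOR 10010001 = 01101111
00010001 XOR 00010011 = 00000010
01100100 XOR 00111010 = 01011110
10100100 XOR 10101100 = 00001000
10000010 XOR 10110011 = 00110001
00111110 XOR 01100011 = 01011101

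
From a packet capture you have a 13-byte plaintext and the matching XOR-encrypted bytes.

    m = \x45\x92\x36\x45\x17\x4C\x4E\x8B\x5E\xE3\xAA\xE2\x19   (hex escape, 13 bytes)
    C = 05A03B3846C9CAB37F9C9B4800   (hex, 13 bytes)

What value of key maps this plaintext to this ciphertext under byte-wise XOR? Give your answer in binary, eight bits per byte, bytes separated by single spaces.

01000000 00110010 00001101 01111101 01010001 10000101 10000100 00111000 00100001 01111111 00110001 10101010 00011001

Since C = m ⊕ key, XORing both sides with m gives key = m ⊕ C.
45 xor 05 = 40
92 xor a0 = 32
36 xor 3b = 0d
45 xor 38 = 7d
17 xor 46 = 51
4c xor c9 = 85
4e xor ca = 84
8b xor b3 = 38
5e xor 7f = 21
e3 xor 9c = 7f
aa xor 9b = 31
e2 xor 48 = aa
19 xor 00 = 19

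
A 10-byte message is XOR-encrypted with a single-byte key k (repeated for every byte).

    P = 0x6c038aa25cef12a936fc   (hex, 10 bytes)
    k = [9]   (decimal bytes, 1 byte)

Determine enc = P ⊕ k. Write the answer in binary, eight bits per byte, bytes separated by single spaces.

The 1-byte key repeats, so the effective keystream is 09 09 09 09 09 09 09 09 09 09.
byte 0: 6c xor 09 = 65
byte 1: 03 xor 09 = 0a
byte 2: 8a xor 09 = 83
byte 3: a2 xor 09 = ab
byte 4: 5c xor 09 = 55
byte 5: ef xor 09 = e6
byte 6: 12 xor 09 = 1b
byte 7: a9 xor 09 = a0
byte 8: 36 xor 09 = 3f
byte 9: fc xor 09 = f5

01100101 00001010 10000011 10101011 01010101 11100110 00011011 10100000 00111111 11110101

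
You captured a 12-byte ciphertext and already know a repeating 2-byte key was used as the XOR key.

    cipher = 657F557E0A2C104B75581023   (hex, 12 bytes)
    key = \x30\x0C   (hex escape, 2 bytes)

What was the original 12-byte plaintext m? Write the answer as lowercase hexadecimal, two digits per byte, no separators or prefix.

557365723a2020474554202f

The 2-byte key repeats, so the effective keystream is 30 0c 30 0c 30 0c 30 0c 30 0c 30 0c.
byte 0: 65 xor 30 = 55
byte 1: 7f xor 0c = 73
byte 2: 55 xor 30 = 65
byte 3: 7e xor 0c = 72
byte 4: 0a xor 30 = 3a
byte 5: 2c xor 0c = 20
byte 6: 10 xor 30 = 20
byte 7: 4b xor 0c = 47
byte 8: 75 xor 30 = 45
byte 9: 58 xor 0c = 54
byte 10: 10 xor 30 = 20
byte 11: 23 xor 0c = 2f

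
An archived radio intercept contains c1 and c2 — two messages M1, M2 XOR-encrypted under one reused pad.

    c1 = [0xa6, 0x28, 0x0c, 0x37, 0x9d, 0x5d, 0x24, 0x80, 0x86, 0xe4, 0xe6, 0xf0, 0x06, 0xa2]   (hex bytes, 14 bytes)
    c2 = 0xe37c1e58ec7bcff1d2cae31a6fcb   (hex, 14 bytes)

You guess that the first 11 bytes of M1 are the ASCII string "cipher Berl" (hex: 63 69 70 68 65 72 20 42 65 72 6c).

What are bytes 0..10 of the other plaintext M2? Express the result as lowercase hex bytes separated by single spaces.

First, c1 ⊕ c2 = (M1 ⊕ K) ⊕ (M2 ⊕ K) = M1 ⊕ M2, so the key drops out. Then M2 = (M1 ⊕ M2) ⊕ M1 over the first 11 bytes.
byte 0: (a6 ^ e3) ^ 63 = 45 ^ 63 = 26
byte 1: (28 ^ 7c) ^ 69 = 54 ^ 69 = 3d
byte 2: (0c ^ 1e) ^ 70 = 12 ^ 70 = 62
byte 3: (37 ^ 58) ^ 68 = 6f ^ 68 = 07
byte 4: (9d ^ ec) ^ 65 = 71 ^ 65 = 14
byte 5: (5d ^ 7b) ^ 72 = 26 ^ 72 = 54
byte 6: (24 ^ cf) ^ 20 = eb ^ 20 = cb
byte 7: (80 ^ f1) ^ 42 = 71 ^ 42 = 33
byte 8: (86 ^ d2) ^ 65 = 54 ^ 65 = 31
byte 9: (e4 ^ ca) ^ 72 = 2e ^ 72 = 5c
byte 10: (e6 ^ e3) ^ 6c = 05 ^ 6c = 69

26 3d 62 07 14 54 cb 33 31 5c 69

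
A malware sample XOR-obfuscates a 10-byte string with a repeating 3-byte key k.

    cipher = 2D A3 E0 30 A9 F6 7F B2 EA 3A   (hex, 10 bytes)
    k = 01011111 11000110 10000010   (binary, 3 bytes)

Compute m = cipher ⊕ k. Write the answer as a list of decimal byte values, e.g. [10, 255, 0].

The 3-byte key repeats, so the effective keystream is 5f c6 82 5f c6 82 5f c6 82 5f.
byte 0: 2d ⊕ 5f = 72
byte 1: a3 ⊕ c6 = 65
byte 2: e0 ⊕ 82 = 62
byte 3: 30 ⊕ 5f = 6f
byte 4: a9 ⊕ c6 = 6f
byte 5: f6 ⊕ 82 = 74
byte 6: 7f ⊕ 5f = 20
byte 7: b2 ⊕ c6 = 74
byte 8: ea ⊕ 82 = 68
byte 9: 3a ⊕ 5f = 65

[114, 101, 98, 111, 111, 116, 32, 116, 104, 101]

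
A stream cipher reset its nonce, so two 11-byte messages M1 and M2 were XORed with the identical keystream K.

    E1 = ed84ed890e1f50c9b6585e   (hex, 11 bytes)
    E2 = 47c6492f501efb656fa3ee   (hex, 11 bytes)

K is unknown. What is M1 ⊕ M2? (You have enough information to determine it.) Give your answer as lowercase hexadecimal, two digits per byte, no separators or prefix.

aa42a4a65e01abacd9fbb0

E1 ⊕ E2 = (M1 ⊕ K) ⊕ (M2 ⊕ K) = M1 ⊕ M2 — the shared key cancels under XOR.
ed ^ 47 = aa
84 ^ c6 = 42
ed ^ 49 = a4
89 ^ 2f = a6
0e ^ 50 = 5e
1f ^ 1e = 01
50 ^ fb = ab
c9 ^ 65 = ac
b6 ^ 6f = d9
58 ^ a3 = fb
5e ^ ee = b0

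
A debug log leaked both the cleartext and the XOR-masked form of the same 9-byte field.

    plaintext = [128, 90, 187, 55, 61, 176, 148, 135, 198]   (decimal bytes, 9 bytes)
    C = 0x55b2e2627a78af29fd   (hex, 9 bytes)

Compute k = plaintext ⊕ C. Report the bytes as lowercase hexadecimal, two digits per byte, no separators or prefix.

d5e8595547c83bae3b

Since C = plaintext ⊕ k, XORing both sides with plaintext gives k = plaintext ⊕ C.
10000000 ⊕ 01010101 = 11010101
01011010 ⊕ 10110010 = 11101000
10111011 ⊕ 11100010 = 01011001
00110111 ⊕ 01100010 = 01010101
00111101 ⊕ 01111010 = 01000111
10110000 ⊕ 01111000 = 11001000
10010100 ⊕ 10101111 = 00111011
10000111 ⊕ 00101001 = 10101110
11000110 ⊕ 11111101 = 00111011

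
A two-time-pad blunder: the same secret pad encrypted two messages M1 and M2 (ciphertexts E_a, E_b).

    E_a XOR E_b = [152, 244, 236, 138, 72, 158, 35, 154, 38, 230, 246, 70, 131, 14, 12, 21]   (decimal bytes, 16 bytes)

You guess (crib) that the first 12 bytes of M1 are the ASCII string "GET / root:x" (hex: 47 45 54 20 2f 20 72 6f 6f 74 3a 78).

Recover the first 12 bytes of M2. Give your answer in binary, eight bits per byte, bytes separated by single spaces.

Since E_a ⊕ E_b = M1 ⊕ M2, XORing with the guessed M1 bytes yields the corresponding M2 bytes: M2 = (E_a ⊕ E_b) ⊕ M1.
98 ^ 47 = df
f4 ^ 45 = b1
ec ^ 54 = b8
8a ^ 20 = aa
48 ^ 2f = 67
9e ^ 20 = be
23 ^ 72 = 51
9a ^ 6f = f5
26 ^ 6f = 49
e6 ^ 74 = 92
f6 ^ 3a = cc
46 ^ 78 = 3e

11011111 10110001 10111000 10101010 01100111 10111110 01010001 11110101 01001001 10010010 11001100 00111110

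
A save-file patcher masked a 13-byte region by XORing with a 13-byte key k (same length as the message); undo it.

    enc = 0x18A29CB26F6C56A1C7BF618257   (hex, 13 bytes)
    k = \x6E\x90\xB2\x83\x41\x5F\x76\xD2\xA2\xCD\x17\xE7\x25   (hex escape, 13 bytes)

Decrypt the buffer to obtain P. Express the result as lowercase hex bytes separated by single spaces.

byte 0:  24 ⊕ 110 = 118
byte 1: 162 ⊕ 144 =  50
byte 2: 156 ⊕ 178 =  46
byte 3: 178 ⊕ 131 =  49
byte 4: 111 ⊕  65 =  46
byte 5: 108 ⊕  95 =  51
byte 6:  86 ⊕ 118 =  32
byte 7: 161 ⊕ 210 = 115
byte 8: 199 ⊕ 162 = 101
byte 9: 191 ⊕ 205 = 114
byte 10:  97 ⊕  23 = 118
byte 11: 130 ⊕ 231 = 101
byte 12:  87 ⊕  37 = 114

76 32 2e 31 2e 33 20 73 65 72 76 65 72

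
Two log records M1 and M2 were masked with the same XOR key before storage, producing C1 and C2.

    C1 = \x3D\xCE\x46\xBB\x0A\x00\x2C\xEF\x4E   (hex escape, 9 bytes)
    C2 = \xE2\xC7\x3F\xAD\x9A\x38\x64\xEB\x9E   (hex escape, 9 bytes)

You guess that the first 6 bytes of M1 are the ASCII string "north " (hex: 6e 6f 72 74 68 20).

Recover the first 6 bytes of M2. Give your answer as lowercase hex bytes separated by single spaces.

First, C1 ⊕ C2 = (M1 ⊕ K) ⊕ (M2 ⊕ K) = M1 ⊕ M2, so the key drops out. Then M2 = (M1 ⊕ M2) ⊕ M1 over the first 6 bytes.
byte 0: (3d xor e2) xor 6e = df xor 6e = b1
byte 1: (ce xor c7) xor 6f = 09 xor 6f = 66
byte 2: (46 xor 3f) xor 72 = 79 xor 72 = 0b
byte 3: (bb xor ad) xor 74 = 16 xor 74 = 62
byte 4: (0a xor 9a) xor 68 = 90 xor 68 = f8
byte 5: (00 xor 38) xor 20 = 38 xor 20 = 18

b1 66 0b 62 f8 18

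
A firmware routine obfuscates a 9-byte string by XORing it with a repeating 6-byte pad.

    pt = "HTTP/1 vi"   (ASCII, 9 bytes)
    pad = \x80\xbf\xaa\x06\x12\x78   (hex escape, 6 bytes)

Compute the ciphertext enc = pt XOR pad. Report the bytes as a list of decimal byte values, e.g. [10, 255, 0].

The 6-byte key repeats, so the effective keystream is 80 bf aa 06 12 78 80 bf aa.
byte 0:  72 ⊕ 128 = 200
byte 1:  84 ⊕ 191 = 235
byte 2:  84 ⊕ 170 = 254
byte 3:  80 ⊕   6 =  86
byte 4:  47 ⊕  18 =  61
byte 5:  49 ⊕ 120 =  73
byte 6:  32 ⊕ 128 = 160
byte 7: 118 ⊕ 191 = 201
byte 8: 105 ⊕ 170 = 195

[200, 235, 254, 86, 61, 73, 160, 201, 195]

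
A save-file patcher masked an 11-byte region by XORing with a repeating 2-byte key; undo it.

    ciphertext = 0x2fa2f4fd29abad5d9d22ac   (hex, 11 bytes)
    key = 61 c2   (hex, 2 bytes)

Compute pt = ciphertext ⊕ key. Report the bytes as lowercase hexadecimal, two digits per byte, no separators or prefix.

4e60953f4869cc9ffce0cd

The 2-byte key repeats, so the effective keystream is 61 c2 61 c2 61 c2 61 c2 61 c2 61.
byte 0: 2f ^ 61 = 4e
byte 1: a2 ^ c2 = 60
byte 2: f4 ^ 61 = 95
byte 3: fd ^ c2 = 3f
byte 4: 29 ^ 61 = 48
byte 5: ab ^ c2 = 69
byte 6: ad ^ 61 = cc
byte 7: 5d ^ c2 = 9f
byte 8: 9d ^ 61 = fc
byte 9: 22 ^ c2 = e0
byte 10: ac ^ 61 = cd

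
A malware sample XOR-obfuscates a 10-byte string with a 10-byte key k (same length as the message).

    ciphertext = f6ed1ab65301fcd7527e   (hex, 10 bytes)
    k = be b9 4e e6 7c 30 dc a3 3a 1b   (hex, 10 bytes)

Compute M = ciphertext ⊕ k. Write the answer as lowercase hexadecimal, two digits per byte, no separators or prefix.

485454502f3120746865

XOR is its own inverse, so applying the key byte-wise gives the result directly.
f6 ⊕ be = 48
ed ⊕ b9 = 54
1a ⊕ 4e = 54
b6 ⊕ e6 = 50
53 ⊕ 7c = 2f
01 ⊕ 30 = 31
fc ⊕ dc = 20
d7 ⊕ a3 = 74
52 ⊕ 3a = 68
7e ⊕ 1b = 65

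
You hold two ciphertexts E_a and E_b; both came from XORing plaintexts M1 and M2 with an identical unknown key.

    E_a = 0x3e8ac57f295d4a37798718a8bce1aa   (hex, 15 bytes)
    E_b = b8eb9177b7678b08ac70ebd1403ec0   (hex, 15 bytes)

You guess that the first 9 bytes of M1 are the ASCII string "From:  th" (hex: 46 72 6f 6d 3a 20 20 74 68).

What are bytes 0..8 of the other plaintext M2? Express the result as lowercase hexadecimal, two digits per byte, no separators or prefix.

First, E_a ⊕ E_b = (M1 ⊕ K) ⊕ (M2 ⊕ K) = M1 ⊕ M2, so the key drops out. Then M2 = (M1 ⊕ M2) ⊕ M1 over the first 9 bytes.
byte 0: (3e ^ b8) ^ 46 = 86 ^ 46 = c0
byte 1: (8a ^ eb) ^ 72 = 61 ^ 72 = 13
byte 2: (c5 ^ 91) ^ 6f = 54 ^ 6f = 3b
byte 3: (7f ^ 77) ^ 6d = 08 ^ 6d = 65
byte 4: (29 ^ b7) ^ 3a = 9e ^ 3a = a4
byte 5: (5d ^ 67) ^ 20 = 3a ^ 20 = 1a
byte 6: (4a ^ 8b) ^ 20 = c1 ^ 20 = e1
byte 7: (37 ^ 08) ^ 74 = 3f ^ 74 = 4b
byte 8: (79 ^ ac) ^ 68 = d5 ^ 68 = bd

c0133b65a41ae14bbd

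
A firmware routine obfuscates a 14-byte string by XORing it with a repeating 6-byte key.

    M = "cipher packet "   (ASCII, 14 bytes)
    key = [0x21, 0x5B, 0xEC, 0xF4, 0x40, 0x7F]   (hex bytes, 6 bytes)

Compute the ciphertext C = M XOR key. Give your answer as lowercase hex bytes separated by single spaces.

42 32 9c 9c 25 0d 01 2b 8d 97 2b 1a 55 7b

The 6-byte key repeats, so the effective keystream is 21 5b ec f4 40 7f 21 5b ec f4 40 7f 21 5b.
byte 0: 63 ^ 21 = 42
byte 1: 69 ^ 5b = 32
byte 2: 70 ^ ec = 9c
byte 3: 68 ^ f4 = 9c
byte 4: 65 ^ 40 = 25
byte 5: 72 ^ 7f = 0d
byte 6: 20 ^ 21 = 01
byte 7: 70 ^ 5b = 2b
byte 8: 61 ^ ec = 8d
byte 9: 63 ^ f4 = 97
byte 10: 6b ^ 40 = 2b
byte 11: 65 ^ 7f = 1a
byte 12: 74 ^ 21 = 55
byte 13: 20 ^ 5b = 7b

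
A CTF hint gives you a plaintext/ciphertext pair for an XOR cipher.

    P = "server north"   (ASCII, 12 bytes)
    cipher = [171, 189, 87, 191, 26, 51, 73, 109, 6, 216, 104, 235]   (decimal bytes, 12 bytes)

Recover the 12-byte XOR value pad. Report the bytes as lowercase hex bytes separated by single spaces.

d8 d8 25 c9 7f 41 69 03 69 aa 1c 83

Since cipher = P ⊕ pad, XORing both sides with P gives pad = P ⊕ cipher.
115 ^ 171 = 216
101 ^ 189 = 216
114 ^  87 =  37
118 ^ 191 = 201
101 ^  26 = 127
114 ^  51 =  65
 32 ^  73 = 105
110 ^ 109 =   3
111 ^   6 = 105
114 ^ 216 = 170
116 ^ 104 =  28
104 ^ 235 = 131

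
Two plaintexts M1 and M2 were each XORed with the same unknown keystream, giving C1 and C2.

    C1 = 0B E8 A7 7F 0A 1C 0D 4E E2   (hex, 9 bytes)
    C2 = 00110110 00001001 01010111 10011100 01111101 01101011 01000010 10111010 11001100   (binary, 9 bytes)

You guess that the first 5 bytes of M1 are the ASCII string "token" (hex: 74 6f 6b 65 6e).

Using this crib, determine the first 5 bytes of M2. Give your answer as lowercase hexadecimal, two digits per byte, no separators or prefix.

498e9b8619

First, C1 ⊕ C2 = (M1 ⊕ K) ⊕ (M2 ⊕ K) = M1 ⊕ M2, so the key drops out. Then M2 = (M1 ⊕ M2) ⊕ M1 over the first 5 bytes.
byte 0: (0b ^ 36) ^ 74 = 3d ^ 74 = 49
byte 1: (e8 ^ 09) ^ 6f = e1 ^ 6f = 8e
byte 2: (a7 ^ 57) ^ 6b = f0 ^ 6b = 9b
byte 3: (7f ^ 9c) ^ 65 = e3 ^ 65 = 86
byte 4: (0a ^ 7d) ^ 6e = 77 ^ 6e = 19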